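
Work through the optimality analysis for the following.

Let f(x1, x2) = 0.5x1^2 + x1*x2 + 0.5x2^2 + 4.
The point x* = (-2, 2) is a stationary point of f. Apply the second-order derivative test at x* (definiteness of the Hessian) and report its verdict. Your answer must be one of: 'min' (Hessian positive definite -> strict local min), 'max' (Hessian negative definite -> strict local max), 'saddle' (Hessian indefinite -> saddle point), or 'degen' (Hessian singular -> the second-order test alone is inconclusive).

Compute the Hessian H = grad^2 f:
  H = [[1, 1], [1, 1]]
Verify stationarity: grad f(x*) = H x* + g = (0, 0).
Eigenvalues of H: 0, 2.
H has a zero eigenvalue (singular; positive semidefinite but not definite), so H is neither positive definite, negative definite, nor indefinite. The second-order test alone is inconclusive -> degen.
(Indeed, f is constant along the null direction of H through x*, so x* is not a strict local extremum.)

degen


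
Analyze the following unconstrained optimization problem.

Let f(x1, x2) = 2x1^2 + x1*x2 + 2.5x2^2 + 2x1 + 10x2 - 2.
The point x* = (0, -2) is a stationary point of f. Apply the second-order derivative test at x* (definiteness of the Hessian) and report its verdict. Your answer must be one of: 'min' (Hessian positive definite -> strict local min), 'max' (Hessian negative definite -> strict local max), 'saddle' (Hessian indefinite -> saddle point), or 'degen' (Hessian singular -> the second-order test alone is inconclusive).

Compute the Hessian H = grad^2 f:
  H = [[4, 1], [1, 5]]
Verify stationarity: grad f(x*) = H x* + g = (0, 0).
Eigenvalues of H: 3.382, 5.618.
Both eigenvalues > 0, so H is positive definite -> x* is a strict local min.

min


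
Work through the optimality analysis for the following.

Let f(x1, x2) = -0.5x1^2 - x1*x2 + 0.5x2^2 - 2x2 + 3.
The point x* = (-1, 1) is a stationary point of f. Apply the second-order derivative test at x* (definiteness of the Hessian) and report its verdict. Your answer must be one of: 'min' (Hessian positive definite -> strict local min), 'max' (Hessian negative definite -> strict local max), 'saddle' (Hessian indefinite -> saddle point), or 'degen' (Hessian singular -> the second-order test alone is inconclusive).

Compute the Hessian H = grad^2 f:
  H = [[-1, -1], [-1, 1]]
Verify stationarity: grad f(x*) = H x* + g = (0, 0).
Eigenvalues of H: -1.4142, 1.4142.
Eigenvalues have mixed signs, so H is indefinite -> x* is a saddle point.

saddle


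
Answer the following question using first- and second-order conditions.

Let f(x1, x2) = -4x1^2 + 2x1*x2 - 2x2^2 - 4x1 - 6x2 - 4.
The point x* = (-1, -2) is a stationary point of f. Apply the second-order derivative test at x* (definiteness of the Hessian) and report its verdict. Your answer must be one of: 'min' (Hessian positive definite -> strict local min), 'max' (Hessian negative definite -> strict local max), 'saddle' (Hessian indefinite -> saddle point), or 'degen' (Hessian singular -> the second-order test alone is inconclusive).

Compute the Hessian H = grad^2 f:
  H = [[-8, 2], [2, -4]]
Verify stationarity: grad f(x*) = H x* + g = (0, 0).
Eigenvalues of H: -8.8284, -3.1716.
Both eigenvalues < 0, so H is negative definite -> x* is a strict local max.

max


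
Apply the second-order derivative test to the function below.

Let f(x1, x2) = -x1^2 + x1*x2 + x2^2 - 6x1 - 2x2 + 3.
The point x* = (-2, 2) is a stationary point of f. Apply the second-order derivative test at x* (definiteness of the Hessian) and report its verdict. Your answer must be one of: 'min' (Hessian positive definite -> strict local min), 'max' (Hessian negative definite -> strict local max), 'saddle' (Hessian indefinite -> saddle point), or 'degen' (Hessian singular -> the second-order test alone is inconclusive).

Compute the Hessian H = grad^2 f:
  H = [[-2, 1], [1, 2]]
Verify stationarity: grad f(x*) = H x* + g = (0, 0).
Eigenvalues of H: -2.2361, 2.2361.
Eigenvalues have mixed signs, so H is indefinite -> x* is a saddle point.

saddle


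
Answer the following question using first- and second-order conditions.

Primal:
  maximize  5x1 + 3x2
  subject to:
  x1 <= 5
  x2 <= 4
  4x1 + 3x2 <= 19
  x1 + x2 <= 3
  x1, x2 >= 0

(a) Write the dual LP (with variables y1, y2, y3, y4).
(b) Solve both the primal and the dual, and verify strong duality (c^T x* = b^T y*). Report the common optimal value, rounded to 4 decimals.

The standard primal-dual pair for 'max c^T x s.t. A x <= b, x >= 0' is:
  Dual:  min b^T y  s.t.  A^T y >= c,  y >= 0.

So the dual LP is:
  minimize  5y1 + 4y2 + 19y3 + 3y4
  subject to:
    y1 + 4y3 + y4 >= 5
    y2 + 3y3 + y4 >= 3
    y1, y2, y3, y4 >= 0

Solving the primal: x* = (3, 0).
  primal value c^T x* = 15.
Solving the dual: y* = (0, 0, 0, 5).
  dual value b^T y* = 15.
Strong duality: c^T x* = b^T y*. Confirmed.

15


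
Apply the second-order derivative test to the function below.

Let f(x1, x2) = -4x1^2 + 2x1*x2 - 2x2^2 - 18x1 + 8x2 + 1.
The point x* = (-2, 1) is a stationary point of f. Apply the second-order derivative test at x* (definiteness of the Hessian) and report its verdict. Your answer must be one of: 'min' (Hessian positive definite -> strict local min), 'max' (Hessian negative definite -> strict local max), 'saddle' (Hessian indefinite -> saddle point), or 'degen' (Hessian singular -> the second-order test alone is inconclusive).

Compute the Hessian H = grad^2 f:
  H = [[-8, 2], [2, -4]]
Verify stationarity: grad f(x*) = H x* + g = (0, 0).
Eigenvalues of H: -8.8284, -3.1716.
Both eigenvalues < 0, so H is negative definite -> x* is a strict local max.

max


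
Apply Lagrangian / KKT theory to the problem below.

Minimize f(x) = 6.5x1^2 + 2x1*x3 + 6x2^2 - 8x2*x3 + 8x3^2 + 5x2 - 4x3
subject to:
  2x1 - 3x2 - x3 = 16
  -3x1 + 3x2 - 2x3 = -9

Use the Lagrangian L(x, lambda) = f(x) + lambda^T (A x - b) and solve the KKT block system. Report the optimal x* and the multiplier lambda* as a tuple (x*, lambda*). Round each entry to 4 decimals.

Form the Lagrangian:
  L(x, lambda) = (1/2) x^T Q x + c^T x + lambda^T (A x - b)
Stationarity (grad_x L = 0): Q x + c + A^T lambda = 0.
Primal feasibility: A x = b.

This gives the KKT block system:
  [ Q   A^T ] [ x     ]   [-c ]
  [ A    0  ] [ lambda ] = [ b ]

Solving the linear system:
  x*      = (1.0924, -3.7059, -2.6975)
  lambda* = (-9.0849, -3.1212)
  f(x*)   = 54.7643

x* = (1.0924, -3.7059, -2.6975), lambda* = (-9.0849, -3.1212)


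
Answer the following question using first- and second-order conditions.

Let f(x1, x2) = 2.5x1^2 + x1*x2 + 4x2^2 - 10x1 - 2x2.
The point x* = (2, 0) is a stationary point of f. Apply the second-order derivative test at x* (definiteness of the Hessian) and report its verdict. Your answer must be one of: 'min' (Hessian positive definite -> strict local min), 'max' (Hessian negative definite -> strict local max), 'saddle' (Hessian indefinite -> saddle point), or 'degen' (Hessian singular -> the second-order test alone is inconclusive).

Compute the Hessian H = grad^2 f:
  H = [[5, 1], [1, 8]]
Verify stationarity: grad f(x*) = H x* + g = (0, 0).
Eigenvalues of H: 4.6972, 8.3028.
Both eigenvalues > 0, so H is positive definite -> x* is a strict local min.

min


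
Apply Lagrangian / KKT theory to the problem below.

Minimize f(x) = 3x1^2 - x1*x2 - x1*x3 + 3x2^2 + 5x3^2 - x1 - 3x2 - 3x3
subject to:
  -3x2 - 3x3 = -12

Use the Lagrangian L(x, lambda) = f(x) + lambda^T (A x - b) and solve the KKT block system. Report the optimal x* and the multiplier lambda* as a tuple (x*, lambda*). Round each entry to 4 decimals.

Form the Lagrangian:
  L(x, lambda) = (1/2) x^T Q x + c^T x + lambda^T (A x - b)
Stationarity (grad_x L = 0): Q x + c + A^T lambda = 0.
Primal feasibility: A x = b.

This gives the KKT block system:
  [ Q   A^T ] [ x     ]   [-c ]
  [ A    0  ] [ lambda ] = [ b ]

Solving the linear system:
  x*      = (0.8333, 2.5, 1.5)
  lambda* = (3.7222)
  f(x*)   = 15.9167

x* = (0.8333, 2.5, 1.5), lambda* = (3.7222)


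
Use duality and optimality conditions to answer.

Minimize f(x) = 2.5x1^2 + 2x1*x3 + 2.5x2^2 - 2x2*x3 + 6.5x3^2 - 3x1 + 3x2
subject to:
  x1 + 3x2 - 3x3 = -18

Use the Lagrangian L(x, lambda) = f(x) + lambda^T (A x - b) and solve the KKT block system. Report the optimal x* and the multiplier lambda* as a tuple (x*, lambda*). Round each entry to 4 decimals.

Form the Lagrangian:
  L(x, lambda) = (1/2) x^T Q x + c^T x + lambda^T (A x - b)
Stationarity (grad_x L = 0): Q x + c + A^T lambda = 0.
Primal feasibility: A x = b.

This gives the KKT block system:
  [ Q   A^T ] [ x     ]   [-c ]
  [ A    0  ] [ lambda ] = [ b ]

Solving the linear system:
  x*      = (-1.2894, -4.4067, 1.1635)
  lambda* = (7.1201)
  f(x*)   = 59.4052

x* = (-1.2894, -4.4067, 1.1635), lambda* = (7.1201)


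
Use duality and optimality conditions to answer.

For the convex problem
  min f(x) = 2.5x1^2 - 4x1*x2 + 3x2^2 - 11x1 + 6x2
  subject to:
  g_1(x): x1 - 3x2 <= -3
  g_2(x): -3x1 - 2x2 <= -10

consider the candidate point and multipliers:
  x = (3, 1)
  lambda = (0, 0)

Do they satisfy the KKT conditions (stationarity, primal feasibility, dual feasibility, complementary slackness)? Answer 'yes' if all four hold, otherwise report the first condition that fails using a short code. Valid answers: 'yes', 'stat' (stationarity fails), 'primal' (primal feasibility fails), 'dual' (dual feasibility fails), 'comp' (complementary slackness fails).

Gradient of f: grad f(x) = Q x + c = (0, 0)
Constraint values g_i(x) = a_i^T x - b_i:
  g_1((3, 1)) = 3
  g_2((3, 1)) = -1
Stationarity residual: grad f(x) + sum_i lambda_i a_i = (0, 0)
  -> stationarity OK
Primal feasibility (all g_i <= 0): FAILS
Dual feasibility (all lambda_i >= 0): OK
Complementary slackness (lambda_i * g_i(x) = 0 for all i): OK

Verdict: the first failing condition is primal_feasibility -> primal.

primal


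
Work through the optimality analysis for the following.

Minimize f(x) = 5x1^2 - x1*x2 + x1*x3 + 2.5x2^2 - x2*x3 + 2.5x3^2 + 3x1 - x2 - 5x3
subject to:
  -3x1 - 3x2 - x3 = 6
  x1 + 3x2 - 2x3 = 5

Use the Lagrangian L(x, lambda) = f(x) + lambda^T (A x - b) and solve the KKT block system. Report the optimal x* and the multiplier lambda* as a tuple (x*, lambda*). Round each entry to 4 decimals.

Form the Lagrangian:
  L(x, lambda) = (1/2) x^T Q x + c^T x + lambda^T (A x - b)
Stationarity (grad_x L = 0): Q x + c + A^T lambda = 0.
Primal feasibility: A x = b.

This gives the KKT block system:
  [ Q   A^T ] [ x     ]   [-c ]
  [ A    0  ] [ lambda ] = [ b ]

Solving the linear system:
  x*      = (-1.1155, 0.0898, -2.923)
  lambda* = (-6.1651, -7.3276)
  f(x*)   = 42.4038

x* = (-1.1155, 0.0898, -2.923), lambda* = (-6.1651, -7.3276)


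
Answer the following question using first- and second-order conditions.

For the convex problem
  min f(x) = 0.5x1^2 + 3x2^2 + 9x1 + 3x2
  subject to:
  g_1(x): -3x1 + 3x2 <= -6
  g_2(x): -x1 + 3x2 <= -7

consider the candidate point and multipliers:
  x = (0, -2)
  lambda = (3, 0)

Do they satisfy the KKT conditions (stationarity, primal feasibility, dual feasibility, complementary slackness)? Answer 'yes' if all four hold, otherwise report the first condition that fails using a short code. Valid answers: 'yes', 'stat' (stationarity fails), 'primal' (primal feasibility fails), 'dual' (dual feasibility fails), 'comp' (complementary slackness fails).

Gradient of f: grad f(x) = Q x + c = (9, -9)
Constraint values g_i(x) = a_i^T x - b_i:
  g_1((0, -2)) = 0
  g_2((0, -2)) = 1
Stationarity residual: grad f(x) + sum_i lambda_i a_i = (0, 0)
  -> stationarity OK
Primal feasibility (all g_i <= 0): FAILS
Dual feasibility (all lambda_i >= 0): OK
Complementary slackness (lambda_i * g_i(x) = 0 for all i): OK

Verdict: the first failing condition is primal_feasibility -> primal.

primal


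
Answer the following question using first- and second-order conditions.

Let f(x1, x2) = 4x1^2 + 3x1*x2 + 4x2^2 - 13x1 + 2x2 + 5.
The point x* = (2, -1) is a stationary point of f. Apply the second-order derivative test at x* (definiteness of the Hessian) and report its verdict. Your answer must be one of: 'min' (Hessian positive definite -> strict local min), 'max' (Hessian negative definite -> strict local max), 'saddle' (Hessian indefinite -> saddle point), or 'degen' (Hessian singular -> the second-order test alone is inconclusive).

Compute the Hessian H = grad^2 f:
  H = [[8, 3], [3, 8]]
Verify stationarity: grad f(x*) = H x* + g = (0, 0).
Eigenvalues of H: 5, 11.
Both eigenvalues > 0, so H is positive definite -> x* is a strict local min.

min


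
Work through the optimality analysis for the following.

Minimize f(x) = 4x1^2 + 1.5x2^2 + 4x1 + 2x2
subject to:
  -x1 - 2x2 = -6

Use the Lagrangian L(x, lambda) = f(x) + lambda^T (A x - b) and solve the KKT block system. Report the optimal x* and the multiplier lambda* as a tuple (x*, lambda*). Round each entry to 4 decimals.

Form the Lagrangian:
  L(x, lambda) = (1/2) x^T Q x + c^T x + lambda^T (A x - b)
Stationarity (grad_x L = 0): Q x + c + A^T lambda = 0.
Primal feasibility: A x = b.

This gives the KKT block system:
  [ Q   A^T ] [ x     ]   [-c ]
  [ A    0  ] [ lambda ] = [ b ]

Solving the linear system:
  x*      = (0.1714, 2.9143)
  lambda* = (5.3714)
  f(x*)   = 19.3714

x* = (0.1714, 2.9143), lambda* = (5.3714)


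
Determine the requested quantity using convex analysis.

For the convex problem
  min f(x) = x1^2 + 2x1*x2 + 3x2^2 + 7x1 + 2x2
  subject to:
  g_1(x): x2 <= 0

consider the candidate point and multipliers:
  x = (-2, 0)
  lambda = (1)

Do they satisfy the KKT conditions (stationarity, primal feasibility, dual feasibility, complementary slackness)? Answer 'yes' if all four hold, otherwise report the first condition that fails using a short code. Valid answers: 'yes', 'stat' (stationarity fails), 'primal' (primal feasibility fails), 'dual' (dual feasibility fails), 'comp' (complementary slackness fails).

Gradient of f: grad f(x) = Q x + c = (3, -2)
Constraint values g_i(x) = a_i^T x - b_i:
  g_1((-2, 0)) = 0
Stationarity residual: grad f(x) + sum_i lambda_i a_i = (3, -1)
  -> stationarity FAILS
Primal feasibility (all g_i <= 0): OK
Dual feasibility (all lambda_i >= 0): OK
Complementary slackness (lambda_i * g_i(x) = 0 for all i): OK

Verdict: the first failing condition is stationarity -> stat.

stat


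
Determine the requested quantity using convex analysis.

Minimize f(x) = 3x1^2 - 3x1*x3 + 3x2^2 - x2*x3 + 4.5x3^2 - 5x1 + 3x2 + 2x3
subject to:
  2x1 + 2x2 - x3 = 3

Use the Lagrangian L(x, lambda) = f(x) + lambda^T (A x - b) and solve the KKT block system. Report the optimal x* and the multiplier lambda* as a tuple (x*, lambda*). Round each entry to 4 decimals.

Form the Lagrangian:
  L(x, lambda) = (1/2) x^T Q x + c^T x + lambda^T (A x - b)
Stationarity (grad_x L = 0): Q x + c + A^T lambda = 0.
Primal feasibility: A x = b.

This gives the KKT block system:
  [ Q   A^T ] [ x     ]   [-c ]
  [ A    0  ] [ lambda ] = [ b ]

Solving the linear system:
  x*      = (1.4494, 0.0899, 0.0787)
  lambda* = (-1.7303)
  f(x*)   = -0.8146

x* = (1.4494, 0.0899, 0.0787), lambda* = (-1.7303)


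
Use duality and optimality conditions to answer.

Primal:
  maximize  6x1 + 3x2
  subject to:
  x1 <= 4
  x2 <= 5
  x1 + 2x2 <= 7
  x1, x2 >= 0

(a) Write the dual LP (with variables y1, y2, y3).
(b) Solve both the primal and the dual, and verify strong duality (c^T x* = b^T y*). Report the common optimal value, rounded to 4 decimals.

The standard primal-dual pair for 'max c^T x s.t. A x <= b, x >= 0' is:
  Dual:  min b^T y  s.t.  A^T y >= c,  y >= 0.

So the dual LP is:
  minimize  4y1 + 5y2 + 7y3
  subject to:
    y1 + y3 >= 6
    y2 + 2y3 >= 3
    y1, y2, y3 >= 0

Solving the primal: x* = (4, 1.5).
  primal value c^T x* = 28.5.
Solving the dual: y* = (4.5, 0, 1.5).
  dual value b^T y* = 28.5.
Strong duality: c^T x* = b^T y*. Confirmed.

28.5


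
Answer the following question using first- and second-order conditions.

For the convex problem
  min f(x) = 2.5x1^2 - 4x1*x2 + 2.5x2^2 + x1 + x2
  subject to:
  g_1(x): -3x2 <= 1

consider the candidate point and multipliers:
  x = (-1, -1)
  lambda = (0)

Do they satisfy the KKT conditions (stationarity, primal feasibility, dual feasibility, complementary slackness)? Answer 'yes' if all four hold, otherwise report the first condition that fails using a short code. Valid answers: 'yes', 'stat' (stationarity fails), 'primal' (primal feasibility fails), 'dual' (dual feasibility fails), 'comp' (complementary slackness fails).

Gradient of f: grad f(x) = Q x + c = (0, 0)
Constraint values g_i(x) = a_i^T x - b_i:
  g_1((-1, -1)) = 2
Stationarity residual: grad f(x) + sum_i lambda_i a_i = (0, 0)
  -> stationarity OK
Primal feasibility (all g_i <= 0): FAILS
Dual feasibility (all lambda_i >= 0): OK
Complementary slackness (lambda_i * g_i(x) = 0 for all i): OK

Verdict: the first failing condition is primal_feasibility -> primal.

primal


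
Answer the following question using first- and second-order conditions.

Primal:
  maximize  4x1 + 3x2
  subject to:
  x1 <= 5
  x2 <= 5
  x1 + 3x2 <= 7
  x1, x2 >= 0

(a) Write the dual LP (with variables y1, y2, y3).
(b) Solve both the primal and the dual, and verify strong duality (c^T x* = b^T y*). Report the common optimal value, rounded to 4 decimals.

The standard primal-dual pair for 'max c^T x s.t. A x <= b, x >= 0' is:
  Dual:  min b^T y  s.t.  A^T y >= c,  y >= 0.

So the dual LP is:
  minimize  5y1 + 5y2 + 7y3
  subject to:
    y1 + y3 >= 4
    y2 + 3y3 >= 3
    y1, y2, y3 >= 0

Solving the primal: x* = (5, 0.6667).
  primal value c^T x* = 22.
Solving the dual: y* = (3, 0, 1).
  dual value b^T y* = 22.
Strong duality: c^T x* = b^T y*. Confirmed.

22


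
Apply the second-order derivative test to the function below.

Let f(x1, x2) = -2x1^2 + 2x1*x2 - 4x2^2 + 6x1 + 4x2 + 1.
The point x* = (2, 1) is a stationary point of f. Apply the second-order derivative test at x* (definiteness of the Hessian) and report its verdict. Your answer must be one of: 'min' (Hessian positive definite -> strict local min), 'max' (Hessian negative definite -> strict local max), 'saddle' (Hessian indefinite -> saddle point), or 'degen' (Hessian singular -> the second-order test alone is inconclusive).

Compute the Hessian H = grad^2 f:
  H = [[-4, 2], [2, -8]]
Verify stationarity: grad f(x*) = H x* + g = (0, 0).
Eigenvalues of H: -8.8284, -3.1716.
Both eigenvalues < 0, so H is negative definite -> x* is a strict local max.

max


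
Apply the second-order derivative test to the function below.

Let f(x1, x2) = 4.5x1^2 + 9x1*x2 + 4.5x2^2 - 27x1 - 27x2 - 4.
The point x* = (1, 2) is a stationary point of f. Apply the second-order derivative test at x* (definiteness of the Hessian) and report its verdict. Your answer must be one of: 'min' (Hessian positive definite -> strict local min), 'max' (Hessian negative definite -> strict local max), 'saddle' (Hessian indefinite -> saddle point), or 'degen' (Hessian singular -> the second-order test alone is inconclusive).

Compute the Hessian H = grad^2 f:
  H = [[9, 9], [9, 9]]
Verify stationarity: grad f(x*) = H x* + g = (0, 0).
Eigenvalues of H: 0, 18.
H has a zero eigenvalue (singular; positive semidefinite but not definite), so H is neither positive definite, negative definite, nor indefinite. The second-order test alone is inconclusive -> degen.
(Indeed, f is constant along the null direction of H through x*, so x* is not a strict local extremum.)

degen


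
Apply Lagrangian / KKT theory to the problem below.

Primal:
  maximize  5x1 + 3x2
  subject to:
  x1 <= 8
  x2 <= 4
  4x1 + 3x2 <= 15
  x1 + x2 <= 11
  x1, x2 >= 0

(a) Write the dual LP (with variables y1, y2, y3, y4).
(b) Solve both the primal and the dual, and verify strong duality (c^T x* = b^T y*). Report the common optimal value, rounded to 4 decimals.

The standard primal-dual pair for 'max c^T x s.t. A x <= b, x >= 0' is:
  Dual:  min b^T y  s.t.  A^T y >= c,  y >= 0.

So the dual LP is:
  minimize  8y1 + 4y2 + 15y3 + 11y4
  subject to:
    y1 + 4y3 + y4 >= 5
    y2 + 3y3 + y4 >= 3
    y1, y2, y3, y4 >= 0

Solving the primal: x* = (3.75, 0).
  primal value c^T x* = 18.75.
Solving the dual: y* = (0, 0, 1.25, 0).
  dual value b^T y* = 18.75.
Strong duality: c^T x* = b^T y*. Confirmed.

18.75


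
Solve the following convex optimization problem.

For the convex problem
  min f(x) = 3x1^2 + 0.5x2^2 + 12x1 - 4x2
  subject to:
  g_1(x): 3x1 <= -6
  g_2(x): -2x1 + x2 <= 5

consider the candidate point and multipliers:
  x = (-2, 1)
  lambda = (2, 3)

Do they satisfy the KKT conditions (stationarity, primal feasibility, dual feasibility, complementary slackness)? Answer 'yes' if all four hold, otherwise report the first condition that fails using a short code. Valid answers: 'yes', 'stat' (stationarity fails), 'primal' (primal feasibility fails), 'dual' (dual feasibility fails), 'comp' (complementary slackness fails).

Gradient of f: grad f(x) = Q x + c = (0, -3)
Constraint values g_i(x) = a_i^T x - b_i:
  g_1((-2, 1)) = 0
  g_2((-2, 1)) = 0
Stationarity residual: grad f(x) + sum_i lambda_i a_i = (0, 0)
  -> stationarity OK
Primal feasibility (all g_i <= 0): OK
Dual feasibility (all lambda_i >= 0): OK
Complementary slackness (lambda_i * g_i(x) = 0 for all i): OK

Verdict: yes, KKT holds.

yes


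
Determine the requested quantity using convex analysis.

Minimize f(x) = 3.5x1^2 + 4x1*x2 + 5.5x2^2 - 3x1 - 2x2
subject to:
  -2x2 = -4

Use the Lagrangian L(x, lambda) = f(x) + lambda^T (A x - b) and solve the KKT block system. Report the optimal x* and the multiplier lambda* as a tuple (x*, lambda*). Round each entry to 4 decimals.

Form the Lagrangian:
  L(x, lambda) = (1/2) x^T Q x + c^T x + lambda^T (A x - b)
Stationarity (grad_x L = 0): Q x + c + A^T lambda = 0.
Primal feasibility: A x = b.

This gives the KKT block system:
  [ Q   A^T ] [ x     ]   [-c ]
  [ A    0  ] [ lambda ] = [ b ]

Solving the linear system:
  x*      = (-0.7143, 2)
  lambda* = (8.5714)
  f(x*)   = 16.2143

x* = (-0.7143, 2), lambda* = (8.5714)


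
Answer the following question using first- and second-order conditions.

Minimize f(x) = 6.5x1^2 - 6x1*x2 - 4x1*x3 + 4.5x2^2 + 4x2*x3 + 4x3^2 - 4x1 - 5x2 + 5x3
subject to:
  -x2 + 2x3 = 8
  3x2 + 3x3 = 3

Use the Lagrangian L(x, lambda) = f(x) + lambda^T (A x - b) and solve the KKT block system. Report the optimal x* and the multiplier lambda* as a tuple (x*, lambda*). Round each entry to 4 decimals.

Form the Lagrangian:
  L(x, lambda) = (1/2) x^T Q x + c^T x + lambda^T (A x - b)
Stationarity (grad_x L = 0): Q x + c + A^T lambda = 0.
Primal feasibility: A x = b.

This gives the KKT block system:
  [ Q   A^T ] [ x     ]   [-c ]
  [ A    0  ] [ lambda ] = [ b ]

Solving the linear system:
  x*      = (0.3077, -2, 3)
  lambda* = (-10.8718, 0.6581)
  f(x*)   = 54.3846

x* = (0.3077, -2, 3), lambda* = (-10.8718, 0.6581)


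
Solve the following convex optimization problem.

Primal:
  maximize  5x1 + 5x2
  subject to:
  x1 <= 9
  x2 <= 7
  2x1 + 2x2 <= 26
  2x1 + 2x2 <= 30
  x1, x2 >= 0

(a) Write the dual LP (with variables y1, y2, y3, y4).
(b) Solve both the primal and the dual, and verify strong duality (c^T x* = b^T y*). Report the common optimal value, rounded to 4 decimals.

The standard primal-dual pair for 'max c^T x s.t. A x <= b, x >= 0' is:
  Dual:  min b^T y  s.t.  A^T y >= c,  y >= 0.

So the dual LP is:
  minimize  9y1 + 7y2 + 26y3 + 30y4
  subject to:
    y1 + 2y3 + 2y4 >= 5
    y2 + 2y3 + 2y4 >= 5
    y1, y2, y3, y4 >= 0

Solving the primal: x* = (6, 7).
  primal value c^T x* = 65.
Solving the dual: y* = (0, 0, 2.5, 0).
  dual value b^T y* = 65.
Strong duality: c^T x* = b^T y*. Confirmed.

65


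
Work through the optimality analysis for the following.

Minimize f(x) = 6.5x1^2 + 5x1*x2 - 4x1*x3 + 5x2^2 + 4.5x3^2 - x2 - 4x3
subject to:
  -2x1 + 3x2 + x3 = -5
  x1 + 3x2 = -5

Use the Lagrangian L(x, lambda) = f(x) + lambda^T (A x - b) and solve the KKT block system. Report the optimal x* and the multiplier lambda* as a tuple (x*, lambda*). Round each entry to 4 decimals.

Form the Lagrangian:
  L(x, lambda) = (1/2) x^T Q x + c^T x + lambda^T (A x - b)
Stationarity (grad_x L = 0): Q x + c + A^T lambda = 0.
Primal feasibility: A x = b.

This gives the KKT block system:
  [ Q   A^T ] [ x     ]   [-c ]
  [ A    0  ] [ lambda ] = [ b ]

Solving the linear system:
  x*      = (0.2131, -1.7377, 0.6393)
  lambda* = (-0.9016, 6.6721)
  f(x*)   = 14.0164

x* = (0.2131, -1.7377, 0.6393), lambda* = (-0.9016, 6.6721)


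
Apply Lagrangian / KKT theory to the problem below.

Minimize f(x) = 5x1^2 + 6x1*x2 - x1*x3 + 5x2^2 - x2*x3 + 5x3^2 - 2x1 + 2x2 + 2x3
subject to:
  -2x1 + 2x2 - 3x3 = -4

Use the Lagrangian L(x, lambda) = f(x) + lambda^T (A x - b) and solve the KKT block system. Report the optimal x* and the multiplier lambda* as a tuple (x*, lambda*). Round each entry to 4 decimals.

Form the Lagrangian:
  L(x, lambda) = (1/2) x^T Q x + c^T x + lambda^T (A x - b)
Stationarity (grad_x L = 0): Q x + c + A^T lambda = 0.
Primal feasibility: A x = b.

This gives the KKT block system:
  [ Q   A^T ] [ x     ]   [-c ]
  [ A    0  ] [ lambda ] = [ b ]

Solving the linear system:
  x*      = (0.9522, -0.9435, 0.0696)
  lambda* = (0.8957)
  f(x*)   = -0.0348

x* = (0.9522, -0.9435, 0.0696), lambda* = (0.8957)


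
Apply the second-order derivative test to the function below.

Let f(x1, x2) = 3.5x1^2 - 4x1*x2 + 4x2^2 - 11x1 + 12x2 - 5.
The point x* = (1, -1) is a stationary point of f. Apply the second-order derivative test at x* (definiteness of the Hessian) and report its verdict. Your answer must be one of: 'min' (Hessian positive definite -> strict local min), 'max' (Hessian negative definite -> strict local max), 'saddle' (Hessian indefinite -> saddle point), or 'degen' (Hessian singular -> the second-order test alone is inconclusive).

Compute the Hessian H = grad^2 f:
  H = [[7, -4], [-4, 8]]
Verify stationarity: grad f(x*) = H x* + g = (0, 0).
Eigenvalues of H: 3.4689, 11.5311.
Both eigenvalues > 0, so H is positive definite -> x* is a strict local min.

min


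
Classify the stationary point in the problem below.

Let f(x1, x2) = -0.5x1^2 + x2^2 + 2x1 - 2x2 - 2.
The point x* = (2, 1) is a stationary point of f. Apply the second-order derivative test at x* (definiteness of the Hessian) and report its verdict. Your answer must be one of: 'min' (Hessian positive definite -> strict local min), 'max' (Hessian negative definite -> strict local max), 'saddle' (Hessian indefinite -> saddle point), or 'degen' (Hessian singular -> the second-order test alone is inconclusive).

Compute the Hessian H = grad^2 f:
  H = [[-1, 0], [0, 2]]
Verify stationarity: grad f(x*) = H x* + g = (0, 0).
Eigenvalues of H: -1, 2.
Eigenvalues have mixed signs, so H is indefinite -> x* is a saddle point.

saddle


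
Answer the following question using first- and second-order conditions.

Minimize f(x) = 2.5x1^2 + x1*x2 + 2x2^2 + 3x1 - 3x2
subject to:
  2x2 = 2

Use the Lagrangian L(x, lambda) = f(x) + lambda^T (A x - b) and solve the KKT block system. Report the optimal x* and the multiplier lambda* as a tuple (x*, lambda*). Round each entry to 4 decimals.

Form the Lagrangian:
  L(x, lambda) = (1/2) x^T Q x + c^T x + lambda^T (A x - b)
Stationarity (grad_x L = 0): Q x + c + A^T lambda = 0.
Primal feasibility: A x = b.

This gives the KKT block system:
  [ Q   A^T ] [ x     ]   [-c ]
  [ A    0  ] [ lambda ] = [ b ]

Solving the linear system:
  x*      = (-0.8, 1)
  lambda* = (-0.1)
  f(x*)   = -2.6

x* = (-0.8, 1), lambda* = (-0.1)


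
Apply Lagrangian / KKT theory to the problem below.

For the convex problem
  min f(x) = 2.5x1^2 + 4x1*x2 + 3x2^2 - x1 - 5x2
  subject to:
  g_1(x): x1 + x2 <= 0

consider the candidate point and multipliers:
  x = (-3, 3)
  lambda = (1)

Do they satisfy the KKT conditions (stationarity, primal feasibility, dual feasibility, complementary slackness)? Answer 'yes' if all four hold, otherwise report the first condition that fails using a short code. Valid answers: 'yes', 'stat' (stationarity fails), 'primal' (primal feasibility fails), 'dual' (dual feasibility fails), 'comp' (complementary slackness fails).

Gradient of f: grad f(x) = Q x + c = (-4, 1)
Constraint values g_i(x) = a_i^T x - b_i:
  g_1((-3, 3)) = 0
Stationarity residual: grad f(x) + sum_i lambda_i a_i = (-3, 2)
  -> stationarity FAILS
Primal feasibility (all g_i <= 0): OK
Dual feasibility (all lambda_i >= 0): OK
Complementary slackness (lambda_i * g_i(x) = 0 for all i): OK

Verdict: the first failing condition is stationarity -> stat.

stat


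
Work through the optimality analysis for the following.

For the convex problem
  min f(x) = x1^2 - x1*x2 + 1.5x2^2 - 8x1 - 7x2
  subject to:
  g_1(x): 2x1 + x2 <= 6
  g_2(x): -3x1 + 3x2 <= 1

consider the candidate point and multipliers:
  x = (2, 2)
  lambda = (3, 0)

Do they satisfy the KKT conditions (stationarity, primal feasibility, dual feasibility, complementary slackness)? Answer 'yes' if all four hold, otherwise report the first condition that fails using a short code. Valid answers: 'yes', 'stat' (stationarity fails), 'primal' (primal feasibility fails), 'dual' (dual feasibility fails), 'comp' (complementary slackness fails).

Gradient of f: grad f(x) = Q x + c = (-6, -3)
Constraint values g_i(x) = a_i^T x - b_i:
  g_1((2, 2)) = 0
  g_2((2, 2)) = -1
Stationarity residual: grad f(x) + sum_i lambda_i a_i = (0, 0)
  -> stationarity OK
Primal feasibility (all g_i <= 0): OK
Dual feasibility (all lambda_i >= 0): OK
Complementary slackness (lambda_i * g_i(x) = 0 for all i): OK

Verdict: yes, KKT holds.

yes


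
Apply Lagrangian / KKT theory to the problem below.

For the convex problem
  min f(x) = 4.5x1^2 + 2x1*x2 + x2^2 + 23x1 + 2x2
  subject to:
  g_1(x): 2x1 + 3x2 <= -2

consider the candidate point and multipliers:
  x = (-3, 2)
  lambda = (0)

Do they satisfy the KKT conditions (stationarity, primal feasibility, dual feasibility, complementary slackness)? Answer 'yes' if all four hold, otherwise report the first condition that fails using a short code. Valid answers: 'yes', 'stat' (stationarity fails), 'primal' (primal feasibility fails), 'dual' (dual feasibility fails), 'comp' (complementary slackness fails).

Gradient of f: grad f(x) = Q x + c = (0, 0)
Constraint values g_i(x) = a_i^T x - b_i:
  g_1((-3, 2)) = 2
Stationarity residual: grad f(x) + sum_i lambda_i a_i = (0, 0)
  -> stationarity OK
Primal feasibility (all g_i <= 0): FAILS
Dual feasibility (all lambda_i >= 0): OK
Complementary slackness (lambda_i * g_i(x) = 0 for all i): OK

Verdict: the first failing condition is primal_feasibility -> primal.

primal


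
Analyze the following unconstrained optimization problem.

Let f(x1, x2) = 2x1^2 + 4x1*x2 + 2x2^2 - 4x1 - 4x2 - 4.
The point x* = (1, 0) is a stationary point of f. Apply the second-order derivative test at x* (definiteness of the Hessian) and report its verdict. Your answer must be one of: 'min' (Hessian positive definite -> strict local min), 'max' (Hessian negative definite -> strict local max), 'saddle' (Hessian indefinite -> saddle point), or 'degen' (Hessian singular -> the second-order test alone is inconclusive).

Compute the Hessian H = grad^2 f:
  H = [[4, 4], [4, 4]]
Verify stationarity: grad f(x*) = H x* + g = (0, 0).
Eigenvalues of H: 0, 8.
H has a zero eigenvalue (singular; positive semidefinite but not definite), so H is neither positive definite, negative definite, nor indefinite. The second-order test alone is inconclusive -> degen.
(Indeed, f is constant along the null direction of H through x*, so x* is not a strict local extremum.)

degen


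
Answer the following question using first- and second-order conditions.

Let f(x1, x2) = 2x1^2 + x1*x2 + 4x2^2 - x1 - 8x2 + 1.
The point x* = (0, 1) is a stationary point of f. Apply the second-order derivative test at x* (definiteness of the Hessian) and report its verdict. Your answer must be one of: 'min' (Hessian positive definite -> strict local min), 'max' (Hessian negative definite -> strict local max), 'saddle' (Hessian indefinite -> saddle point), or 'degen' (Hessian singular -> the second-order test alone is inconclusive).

Compute the Hessian H = grad^2 f:
  H = [[4, 1], [1, 8]]
Verify stationarity: grad f(x*) = H x* + g = (0, 0).
Eigenvalues of H: 3.7639, 8.2361.
Both eigenvalues > 0, so H is positive definite -> x* is a strict local min.

min


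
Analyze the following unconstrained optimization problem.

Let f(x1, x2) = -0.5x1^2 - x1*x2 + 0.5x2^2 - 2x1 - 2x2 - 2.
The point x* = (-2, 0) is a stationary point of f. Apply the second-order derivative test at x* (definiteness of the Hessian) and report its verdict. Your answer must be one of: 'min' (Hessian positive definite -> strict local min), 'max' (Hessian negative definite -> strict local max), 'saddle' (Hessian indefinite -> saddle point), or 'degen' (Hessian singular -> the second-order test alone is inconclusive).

Compute the Hessian H = grad^2 f:
  H = [[-1, -1], [-1, 1]]
Verify stationarity: grad f(x*) = H x* + g = (0, 0).
Eigenvalues of H: -1.4142, 1.4142.
Eigenvalues have mixed signs, so H is indefinite -> x* is a saddle point.

saddle


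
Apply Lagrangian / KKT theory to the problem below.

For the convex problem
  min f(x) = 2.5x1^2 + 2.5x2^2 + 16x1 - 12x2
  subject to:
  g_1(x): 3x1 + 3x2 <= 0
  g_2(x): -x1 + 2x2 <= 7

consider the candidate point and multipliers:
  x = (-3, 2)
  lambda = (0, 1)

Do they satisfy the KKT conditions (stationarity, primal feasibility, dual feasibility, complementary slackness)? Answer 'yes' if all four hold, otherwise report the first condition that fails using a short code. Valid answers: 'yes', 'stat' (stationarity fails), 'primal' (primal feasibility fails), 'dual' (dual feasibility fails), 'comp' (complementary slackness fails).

Gradient of f: grad f(x) = Q x + c = (1, -2)
Constraint values g_i(x) = a_i^T x - b_i:
  g_1((-3, 2)) = -3
  g_2((-3, 2)) = 0
Stationarity residual: grad f(x) + sum_i lambda_i a_i = (0, 0)
  -> stationarity OK
Primal feasibility (all g_i <= 0): OK
Dual feasibility (all lambda_i >= 0): OK
Complementary slackness (lambda_i * g_i(x) = 0 for all i): OK

Verdict: yes, KKT holds.

yes


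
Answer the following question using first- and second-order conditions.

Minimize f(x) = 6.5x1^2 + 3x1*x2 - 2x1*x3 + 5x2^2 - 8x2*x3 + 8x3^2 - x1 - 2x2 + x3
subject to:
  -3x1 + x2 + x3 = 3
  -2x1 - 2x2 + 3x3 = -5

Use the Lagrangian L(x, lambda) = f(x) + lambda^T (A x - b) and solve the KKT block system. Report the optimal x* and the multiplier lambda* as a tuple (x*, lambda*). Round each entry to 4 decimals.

Form the Lagrangian:
  L(x, lambda) = (1/2) x^T Q x + c^T x + lambda^T (A x - b)
Stationarity (grad_x L = 0): Q x + c + A^T lambda = 0.
Primal feasibility: A x = b.

This gives the KKT block system:
  [ Q   A^T ] [ x     ]   [-c ]
  [ A    0  ] [ lambda ] = [ b ]

Solving the linear system:
  x*      = (-0.3031, 2.3756, -0.285)
  lambda* = (-5.0926, 9.0171)
  f(x*)   = 27.8152

x* = (-0.3031, 2.3756, -0.285), lambda* = (-5.0926, 9.0171)


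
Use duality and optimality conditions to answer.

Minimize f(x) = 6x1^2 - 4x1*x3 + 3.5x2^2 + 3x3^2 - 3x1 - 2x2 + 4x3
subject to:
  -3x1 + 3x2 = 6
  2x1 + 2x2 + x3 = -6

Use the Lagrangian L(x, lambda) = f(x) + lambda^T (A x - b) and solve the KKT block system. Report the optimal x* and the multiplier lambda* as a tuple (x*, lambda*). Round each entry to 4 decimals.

Form the Lagrangian:
  L(x, lambda) = (1/2) x^T Q x + c^T x + lambda^T (A x - b)
Stationarity (grad_x L = 0): Q x + c + A^T lambda = 0.
Primal feasibility: A x = b.

This gives the KKT block system:
  [ Q   A^T ] [ x     ]   [-c ]
  [ A    0  ] [ lambda ] = [ b ]

Solving the linear system:
  x*      = (-1.8571, 0.1429, -2.5714)
  lambda* = (-2.3333, 4)
  f(x*)   = 16.5

x* = (-1.8571, 0.1429, -2.5714), lambda* = (-2.3333, 4)


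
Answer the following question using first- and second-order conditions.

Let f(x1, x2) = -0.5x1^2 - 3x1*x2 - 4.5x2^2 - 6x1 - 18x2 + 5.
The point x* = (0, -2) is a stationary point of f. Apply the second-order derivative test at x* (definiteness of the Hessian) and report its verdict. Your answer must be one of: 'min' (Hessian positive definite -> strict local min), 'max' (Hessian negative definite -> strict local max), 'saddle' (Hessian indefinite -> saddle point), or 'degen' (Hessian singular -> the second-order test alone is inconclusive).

Compute the Hessian H = grad^2 f:
  H = [[-1, -3], [-3, -9]]
Verify stationarity: grad f(x*) = H x* + g = (0, 0).
Eigenvalues of H: -10, 0.
H has a zero eigenvalue (singular; negative semidefinite but not definite), so H is neither positive definite, negative definite, nor indefinite. The second-order test alone is inconclusive -> degen.
(Indeed, f is constant along the null direction of H through x*, so x* is not a strict local extremum.)

degen


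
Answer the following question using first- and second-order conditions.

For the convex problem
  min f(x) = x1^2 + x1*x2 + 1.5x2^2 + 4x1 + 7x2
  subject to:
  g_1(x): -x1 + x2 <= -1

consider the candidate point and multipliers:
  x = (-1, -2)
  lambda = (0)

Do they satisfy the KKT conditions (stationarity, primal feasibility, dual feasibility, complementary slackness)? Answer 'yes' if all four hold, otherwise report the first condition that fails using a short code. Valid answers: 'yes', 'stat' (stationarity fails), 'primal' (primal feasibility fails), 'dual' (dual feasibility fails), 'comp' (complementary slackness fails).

Gradient of f: grad f(x) = Q x + c = (0, 0)
Constraint values g_i(x) = a_i^T x - b_i:
  g_1((-1, -2)) = 0
Stationarity residual: grad f(x) + sum_i lambda_i a_i = (0, 0)
  -> stationarity OK
Primal feasibility (all g_i <= 0): OK
Dual feasibility (all lambda_i >= 0): OK
Complementary slackness (lambda_i * g_i(x) = 0 for all i): OK

Verdict: yes, KKT holds.

yes


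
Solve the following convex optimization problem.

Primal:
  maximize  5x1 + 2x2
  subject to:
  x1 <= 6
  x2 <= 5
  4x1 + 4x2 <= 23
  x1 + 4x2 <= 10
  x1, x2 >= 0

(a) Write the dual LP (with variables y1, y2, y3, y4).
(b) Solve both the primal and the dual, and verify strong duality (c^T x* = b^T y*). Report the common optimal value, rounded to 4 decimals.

The standard primal-dual pair for 'max c^T x s.t. A x <= b, x >= 0' is:
  Dual:  min b^T y  s.t.  A^T y >= c,  y >= 0.

So the dual LP is:
  minimize  6y1 + 5y2 + 23y3 + 10y4
  subject to:
    y1 + 4y3 + y4 >= 5
    y2 + 4y3 + 4y4 >= 2
    y1, y2, y3, y4 >= 0

Solving the primal: x* = (5.75, 0).
  primal value c^T x* = 28.75.
Solving the dual: y* = (0, 0, 1.25, 0).
  dual value b^T y* = 28.75.
Strong duality: c^T x* = b^T y*. Confirmed.

28.75


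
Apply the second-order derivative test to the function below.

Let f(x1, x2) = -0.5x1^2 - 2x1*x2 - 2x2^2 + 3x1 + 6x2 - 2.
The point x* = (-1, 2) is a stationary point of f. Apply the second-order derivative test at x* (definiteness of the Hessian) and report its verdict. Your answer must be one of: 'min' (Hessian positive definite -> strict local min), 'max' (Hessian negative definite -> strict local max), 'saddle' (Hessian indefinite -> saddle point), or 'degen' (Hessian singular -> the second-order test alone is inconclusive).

Compute the Hessian H = grad^2 f:
  H = [[-1, -2], [-2, -4]]
Verify stationarity: grad f(x*) = H x* + g = (0, 0).
Eigenvalues of H: -5, 0.
H has a zero eigenvalue (singular; negative semidefinite but not definite), so H is neither positive definite, negative definite, nor indefinite. The second-order test alone is inconclusive -> degen.
(Indeed, f is constant along the null direction of H through x*, so x* is not a strict local extremum.)

degen


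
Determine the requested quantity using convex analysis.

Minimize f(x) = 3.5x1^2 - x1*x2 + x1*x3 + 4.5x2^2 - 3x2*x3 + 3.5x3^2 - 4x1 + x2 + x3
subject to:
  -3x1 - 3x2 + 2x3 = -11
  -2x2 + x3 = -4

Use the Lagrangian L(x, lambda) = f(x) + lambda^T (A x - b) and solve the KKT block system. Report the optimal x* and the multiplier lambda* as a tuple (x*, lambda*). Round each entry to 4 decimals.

Form the Lagrangian:
  L(x, lambda) = (1/2) x^T Q x + c^T x + lambda^T (A x - b)
Stationarity (grad_x L = 0): Q x + c + A^T lambda = 0.
Primal feasibility: A x = b.

This gives the KKT block system:
  [ Q   A^T ] [ x     ]   [-c ]
  [ A    0  ] [ lambda ] = [ b ]

Solving the linear system:
  x*      = (1.5084, 1.5252, -0.9496)
  lambda* = (1.3613, 5.9916)
  f(x*)   = 16.7416

x* = (1.5084, 1.5252, -0.9496), lambda* = (1.3613, 5.9916)
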